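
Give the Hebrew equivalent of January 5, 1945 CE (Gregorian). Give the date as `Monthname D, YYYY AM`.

Julian Day Number of the source date = 2431461.
Converting JDN 2431461 to the Hebrew calendar gives 20 Tevet 5705 AM.

Tevet 20, 5705 AM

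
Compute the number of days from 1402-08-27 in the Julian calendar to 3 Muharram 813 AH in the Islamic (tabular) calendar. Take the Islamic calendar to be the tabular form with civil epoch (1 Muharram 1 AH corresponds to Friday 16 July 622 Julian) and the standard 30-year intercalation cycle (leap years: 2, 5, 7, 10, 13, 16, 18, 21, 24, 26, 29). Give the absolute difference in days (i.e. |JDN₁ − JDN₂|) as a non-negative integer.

2811

JDN of the first date = 2233377.
JDN of the second date = 2236188.
|2236188 − 2233377| = 2811.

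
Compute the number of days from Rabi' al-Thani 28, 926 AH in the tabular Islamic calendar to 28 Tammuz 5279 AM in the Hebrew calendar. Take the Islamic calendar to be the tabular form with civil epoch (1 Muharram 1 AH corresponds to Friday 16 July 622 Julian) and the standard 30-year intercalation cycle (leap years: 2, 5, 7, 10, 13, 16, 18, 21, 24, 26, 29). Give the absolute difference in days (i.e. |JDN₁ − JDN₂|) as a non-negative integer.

First date → JDN 2276345; second date → JDN 2276050.
The interval is |2276345 − 2276050| = 295 days.

295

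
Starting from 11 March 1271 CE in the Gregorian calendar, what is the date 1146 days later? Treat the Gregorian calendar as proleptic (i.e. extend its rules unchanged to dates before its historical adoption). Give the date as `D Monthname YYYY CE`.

30 April 1274 CE

The starting date is JDN 2185353; 2185353 + 1146 = 2186499.
JDN 2186499 corresponds to 30 April 1274 CE.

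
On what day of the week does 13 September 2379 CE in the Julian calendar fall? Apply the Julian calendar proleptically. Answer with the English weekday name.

This is JDN 2590243 (29 September 2379 Gregorian).
JDN 2590243 mod 7 = 5, and JDN 0 was a Monday, so this is a Saturday.

Saturday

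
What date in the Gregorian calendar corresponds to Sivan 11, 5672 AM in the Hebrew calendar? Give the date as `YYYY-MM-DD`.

1912-05-27

Julian Day Number of the source date = 2419550.
Converting JDN 2419550 to the Gregorian calendar gives 27 May 1912 CE.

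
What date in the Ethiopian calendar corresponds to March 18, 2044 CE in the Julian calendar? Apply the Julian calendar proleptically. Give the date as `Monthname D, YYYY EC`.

Both dates share Julian Day Number 2467706; in the Ethiopian calendar that is 22 Megabit 2036 EC.

Megabit 22, 2036 EC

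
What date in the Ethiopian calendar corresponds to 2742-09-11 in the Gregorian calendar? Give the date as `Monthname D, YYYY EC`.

Both dates share Julian Day Number 2722808; in the Ethiopian calendar that is 30 Nehase 2734 EC.

Nehase 30, 2734 EC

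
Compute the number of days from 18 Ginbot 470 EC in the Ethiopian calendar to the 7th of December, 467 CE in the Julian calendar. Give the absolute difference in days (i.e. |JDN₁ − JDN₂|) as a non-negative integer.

First date → JDN 1895780; second date → JDN 1891970.
The interval is |1895780 − 1891970| = 3810 days.

3810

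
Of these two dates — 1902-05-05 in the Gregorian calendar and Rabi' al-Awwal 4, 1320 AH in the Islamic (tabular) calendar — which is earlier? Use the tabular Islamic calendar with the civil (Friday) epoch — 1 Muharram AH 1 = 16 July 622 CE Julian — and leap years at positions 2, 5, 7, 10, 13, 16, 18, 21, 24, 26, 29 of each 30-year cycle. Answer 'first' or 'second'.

first

First date → JDN 2415875; second date → JDN 2415912.
JDN 2415875 < JDN 2415912, so the first date is earlier.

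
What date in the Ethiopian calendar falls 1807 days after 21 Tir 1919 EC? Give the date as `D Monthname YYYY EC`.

Counting 1807 days forward from JDN 2424910 reaches JDN 2426717, which is 1 Tir 1924 EC.

1 Tir 1924 EC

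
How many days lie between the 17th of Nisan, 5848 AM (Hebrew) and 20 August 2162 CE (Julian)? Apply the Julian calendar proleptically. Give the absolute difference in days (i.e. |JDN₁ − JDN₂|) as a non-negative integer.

First date → JDN 2483785; second date → JDN 2510960.
The interval is |2483785 − 2510960| = 27175 days.

27175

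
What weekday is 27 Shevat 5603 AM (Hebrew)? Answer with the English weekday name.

Saturday

This is JDN 2394229 (28 January 1843 Gregorian).
2394229 ≡ 5 (mod 7); counting from Monday = 0 gives Saturday.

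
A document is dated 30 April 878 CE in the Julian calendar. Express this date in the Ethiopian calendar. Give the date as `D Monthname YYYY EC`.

Both dates share Julian Day Number 2041867; in the Ethiopian calendar that is 5 Ginbot 870 EC.

5 Ginbot 870 EC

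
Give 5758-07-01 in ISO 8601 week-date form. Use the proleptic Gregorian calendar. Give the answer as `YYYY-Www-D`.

The weekday is Saturday (ISO weekday 6).
That Saturday belongs to ISO week 26 of ISO year 5758.

5758-W26-6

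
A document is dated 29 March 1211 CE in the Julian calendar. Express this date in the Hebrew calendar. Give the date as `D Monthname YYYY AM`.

13 Nisan 4971 AM

Both dates share Julian Day Number 2163463; in the Hebrew calendar that is 13 Nisan 4971 AM.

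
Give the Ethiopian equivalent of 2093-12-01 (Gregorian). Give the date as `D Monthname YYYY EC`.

Both dates share Julian Day Number 2485848; in the Ethiopian calendar that is 22 Hidar 2086 EC.

22 Hidar 2086 EC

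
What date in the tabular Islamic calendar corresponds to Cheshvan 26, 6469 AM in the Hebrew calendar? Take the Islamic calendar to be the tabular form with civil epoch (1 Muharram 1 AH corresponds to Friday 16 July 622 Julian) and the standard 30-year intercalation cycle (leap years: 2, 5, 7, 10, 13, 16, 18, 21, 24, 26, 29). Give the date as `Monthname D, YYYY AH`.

Julian Day Number of the source date = 2710472.
Converting JDN 2710472 to the tabular Islamic calendar gives 27 Jumada al-Awwal 2151 AH.

Jumada al-Awwal 27, 2151 AH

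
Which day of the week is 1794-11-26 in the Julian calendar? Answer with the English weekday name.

In the Gregorian calendar this is 7 December 1794 (JDN 2376646).
JDN 2376646 mod 7 = 6, and JDN 0 was a Monday, so this is a Sunday.

Sunday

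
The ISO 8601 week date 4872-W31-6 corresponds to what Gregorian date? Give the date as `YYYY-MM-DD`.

ISO week 1 of 4872 is the week containing the first Thursday of 4872.
Week 31, day 6 (Saturday) lands on 4872-08-06.

4872-08-06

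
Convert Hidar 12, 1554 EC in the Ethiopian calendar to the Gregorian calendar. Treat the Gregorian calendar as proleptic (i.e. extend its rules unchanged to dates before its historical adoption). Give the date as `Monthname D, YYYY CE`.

November 18, 1561 CE

Julian Day Number of the source date = 2291525.
Converting JDN 2291525 to the Gregorian calendar gives 18 November 1561 CE.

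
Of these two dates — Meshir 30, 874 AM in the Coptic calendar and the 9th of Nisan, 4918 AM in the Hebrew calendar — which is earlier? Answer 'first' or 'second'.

first

The two dates have Julian Day Numbers 2144072 and 2144086 respectively.
Since 2144072 < 2144086, the first date comes first.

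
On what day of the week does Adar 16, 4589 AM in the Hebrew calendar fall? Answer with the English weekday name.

In the proleptic Gregorian calendar this is 27 February 829 (JDN 2023904).
2023904 ≡ 1 (mod 7); counting from Monday = 0 gives Tuesday.

Tuesday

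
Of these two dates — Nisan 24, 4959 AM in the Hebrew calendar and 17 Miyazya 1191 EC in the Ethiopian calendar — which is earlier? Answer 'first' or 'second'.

First date → JDN 2159104; second date → JDN 2159094.
JDN 2159094 < JDN 2159104, so the second date is earlier.

second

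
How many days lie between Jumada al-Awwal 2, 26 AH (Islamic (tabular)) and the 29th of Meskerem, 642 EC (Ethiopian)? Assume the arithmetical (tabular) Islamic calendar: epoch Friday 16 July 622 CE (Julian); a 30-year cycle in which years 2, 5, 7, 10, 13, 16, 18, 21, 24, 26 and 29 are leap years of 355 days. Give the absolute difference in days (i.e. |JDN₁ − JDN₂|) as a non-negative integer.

956

First date → JDN 1957418; second date → JDN 1958374.
The interval is |1957418 − 1958374| = 956 days.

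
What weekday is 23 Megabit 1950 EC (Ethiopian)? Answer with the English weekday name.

Tuesday

In the Gregorian calendar this is 1 April 1958 (JDN 2436295).
2436295 ≡ 1 (mod 7); counting from Monday = 0 gives Tuesday.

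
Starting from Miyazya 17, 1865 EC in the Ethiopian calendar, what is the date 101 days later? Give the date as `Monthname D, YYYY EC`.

Hamle 28, 1865 EC

JDN of Miyazya 17, 1865 EC = 2405273.
2405273 + 101 = 2405374.
JDN 2405374 in the Ethiopian calendar is Hamle 28, 1865 EC.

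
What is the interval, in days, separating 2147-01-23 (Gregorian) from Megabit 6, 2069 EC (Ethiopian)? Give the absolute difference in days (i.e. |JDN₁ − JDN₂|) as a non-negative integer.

25515

JDN of the first date = 2505258.
JDN of the second date = 2479743.
|2479743 − 2505258| = 25515.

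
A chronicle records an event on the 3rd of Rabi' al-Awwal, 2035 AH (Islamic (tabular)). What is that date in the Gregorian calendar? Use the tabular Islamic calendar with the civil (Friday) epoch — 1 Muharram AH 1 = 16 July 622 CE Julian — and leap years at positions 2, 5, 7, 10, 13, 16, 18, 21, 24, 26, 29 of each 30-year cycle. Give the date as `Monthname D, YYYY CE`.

Julian Day Number of the source date = 2669283.
Converting JDN 2669283 to the Gregorian calendar gives 23 February 2596 CE.

February 23, 2596 CE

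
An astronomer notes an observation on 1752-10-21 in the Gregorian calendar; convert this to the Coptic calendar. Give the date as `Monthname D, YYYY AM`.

Paopi 13, 1469 AM

Julian Day Number of the source date = 2361259.
Converting JDN 2361259 to the Coptic calendar gives 13 Paopi 1469 AM.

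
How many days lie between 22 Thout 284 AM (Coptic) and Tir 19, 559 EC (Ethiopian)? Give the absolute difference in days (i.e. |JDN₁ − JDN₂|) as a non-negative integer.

249

JDN of the first date = 1928417.
JDN of the second date = 1928168.
|1928168 − 1928417| = 249.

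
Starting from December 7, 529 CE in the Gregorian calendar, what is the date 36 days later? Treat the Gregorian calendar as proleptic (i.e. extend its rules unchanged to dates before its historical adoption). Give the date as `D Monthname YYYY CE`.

The starting date is JDN 1914614; 1914614 + 36 = 1914650.
JDN 1914650 corresponds to 12 January 530 CE.

12 January 530 CE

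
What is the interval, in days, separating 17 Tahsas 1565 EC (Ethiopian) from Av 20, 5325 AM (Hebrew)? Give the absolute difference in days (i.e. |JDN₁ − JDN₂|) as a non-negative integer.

2705

First date → JDN 2295578; second date → JDN 2292873.
The interval is |2295578 − 2292873| = 2705 days.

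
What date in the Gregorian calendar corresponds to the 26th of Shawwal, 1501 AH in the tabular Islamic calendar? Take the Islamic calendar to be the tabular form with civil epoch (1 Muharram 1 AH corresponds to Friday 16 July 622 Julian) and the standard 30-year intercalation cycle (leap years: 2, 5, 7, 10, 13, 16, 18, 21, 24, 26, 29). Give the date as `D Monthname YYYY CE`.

4 September 2078 CE

Both dates share Julian Day Number 2480281; in the Gregorian calendar that is 4 September 2078 CE.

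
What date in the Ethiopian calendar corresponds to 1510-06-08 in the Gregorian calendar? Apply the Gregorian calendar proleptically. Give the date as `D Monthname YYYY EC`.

Both dates share Julian Day Number 2272734; in the Ethiopian calendar that is 4 Sene 1502 EC.

4 Sene 1502 EC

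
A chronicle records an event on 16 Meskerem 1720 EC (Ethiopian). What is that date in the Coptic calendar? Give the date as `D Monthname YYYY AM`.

Both dates share Julian Day Number 2352101; in the Coptic calendar that is 16 Thout 1444 AM.

16 Thout 1444 AM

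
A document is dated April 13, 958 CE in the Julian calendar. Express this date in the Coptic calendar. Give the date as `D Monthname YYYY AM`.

The source date corresponds to 18 April 958 in the proleptic Gregorian calendar (JDN 2071070).
That day falls on 18 Parmouti 674 AM in the Coptic calendar.

18 Parmouti 674 AM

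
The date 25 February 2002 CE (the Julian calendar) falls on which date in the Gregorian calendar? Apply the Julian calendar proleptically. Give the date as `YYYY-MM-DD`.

2002-03-10

For dates in this range the Gregorian date is 13 days ahead of the Julian.
25 February 2002 Julian + 13 days → 10 March 2002 Gregorian.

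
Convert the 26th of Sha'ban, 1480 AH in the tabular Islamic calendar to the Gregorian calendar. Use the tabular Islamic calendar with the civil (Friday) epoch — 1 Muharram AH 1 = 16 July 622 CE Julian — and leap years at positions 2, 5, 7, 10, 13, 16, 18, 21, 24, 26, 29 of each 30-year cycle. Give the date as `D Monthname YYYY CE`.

20 February 2058 CE

Julian Day Number of the source date = 2472780.
Converting JDN 2472780 to the Gregorian calendar gives 20 February 2058 CE.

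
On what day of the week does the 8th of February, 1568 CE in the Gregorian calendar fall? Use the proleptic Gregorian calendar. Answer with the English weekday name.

JDN 2293798 mod 7 = 3, and JDN 0 was a Monday, so this is a Thursday.

Thursday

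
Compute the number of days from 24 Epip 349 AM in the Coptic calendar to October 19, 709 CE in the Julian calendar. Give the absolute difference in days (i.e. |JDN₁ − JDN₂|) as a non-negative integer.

27852

First date → JDN 1952460; second date → JDN 1980312.
The interval is |1952460 − 1980312| = 27852 days.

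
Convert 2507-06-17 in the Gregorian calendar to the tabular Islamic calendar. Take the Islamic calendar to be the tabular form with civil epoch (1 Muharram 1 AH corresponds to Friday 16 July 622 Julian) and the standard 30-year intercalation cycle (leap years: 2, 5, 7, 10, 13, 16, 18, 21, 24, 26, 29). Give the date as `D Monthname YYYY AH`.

Both dates share Julian Day Number 2636890; in the tabular Islamic calendar that is 5 Shawwal 1943 AH.

5 Shawwal 1943 AH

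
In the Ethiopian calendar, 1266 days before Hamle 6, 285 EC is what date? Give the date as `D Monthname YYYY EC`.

16 Tir 282 EC

Counting 1266 days back from JDN 1828257 reaches JDN 1826991, which is 16 Tir 282 EC.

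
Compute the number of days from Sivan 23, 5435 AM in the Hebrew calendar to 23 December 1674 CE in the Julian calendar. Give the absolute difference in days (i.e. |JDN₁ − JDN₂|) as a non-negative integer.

First date → JDN 2333009; second date → JDN 2332843.
The interval is |2333009 − 2332843| = 166 days.

166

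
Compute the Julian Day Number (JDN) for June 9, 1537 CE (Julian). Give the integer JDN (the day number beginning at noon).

In the proleptic Gregorian calendar the same day is 19 June 1537.
JDN 2400001 is 17 November 1858 CE (Gregorian), MJD 0; the target day is −117394 days from there, so JDN = 2282607.

2282607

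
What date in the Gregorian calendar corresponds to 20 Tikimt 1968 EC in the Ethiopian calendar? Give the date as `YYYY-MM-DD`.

Julian Day Number of the source date = 2442717.
Converting JDN 2442717 to the Gregorian calendar gives 31 October 1975 CE.

1975-10-31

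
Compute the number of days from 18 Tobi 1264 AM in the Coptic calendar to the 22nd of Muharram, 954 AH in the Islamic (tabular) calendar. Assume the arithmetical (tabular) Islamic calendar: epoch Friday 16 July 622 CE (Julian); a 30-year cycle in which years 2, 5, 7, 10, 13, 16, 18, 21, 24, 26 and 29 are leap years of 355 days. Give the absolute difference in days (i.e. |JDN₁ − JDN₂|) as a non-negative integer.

JDN of the first date = 2286478.
JDN of the second date = 2286172.
|2286172 − 2286478| = 306.

306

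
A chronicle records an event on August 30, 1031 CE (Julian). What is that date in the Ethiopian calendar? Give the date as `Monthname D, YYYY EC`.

Julian Day Number of the source date = 2097872.
Converting JDN 2097872 to the Ethiopian calendar gives 1 Meskerem 1024 EC.

Meskerem 1, 1024 EC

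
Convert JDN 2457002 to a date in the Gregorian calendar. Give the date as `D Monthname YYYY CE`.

10 December 2014 CE

JDN 2451545 is 1 Jan 2000; 2457002 is +5457 days from there.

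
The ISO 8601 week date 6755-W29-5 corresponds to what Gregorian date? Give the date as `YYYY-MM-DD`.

6755-07-22

ISO week 1 of 6755 is the week containing the first Thursday of 6755.
Week 29, day 5 (Friday) lands on 6755-07-22.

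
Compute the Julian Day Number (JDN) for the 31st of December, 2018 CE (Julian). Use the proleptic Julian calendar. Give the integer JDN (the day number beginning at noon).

In the Gregorian calendar the same day is 13 January 2019.
JDN 2299161 is 15 October 1582 CE (Gregorian); the target day is +159336 days from there, so JDN = 2458497.

2458497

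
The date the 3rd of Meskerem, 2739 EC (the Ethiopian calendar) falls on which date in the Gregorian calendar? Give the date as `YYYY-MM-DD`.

2746-09-19

Both dates share Julian Day Number 2724277; in the Gregorian calendar that is 19 September 2746 CE.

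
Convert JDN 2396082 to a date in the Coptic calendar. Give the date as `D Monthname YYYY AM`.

17 Meshir 1564 AM

JDN 2396082 is 24 February 1848 in the Gregorian calendar.
In the Coptic calendar that day is 17 Meshir 1564 AM.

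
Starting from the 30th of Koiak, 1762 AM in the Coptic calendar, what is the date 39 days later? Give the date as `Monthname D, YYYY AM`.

Meshir 9, 1762 AM

JDN of the 30th of Koiak, 1762 AM = 2468354.
2468354 + 39 = 2468393.
JDN 2468393 in the Coptic calendar is Meshir 9, 1762 AM.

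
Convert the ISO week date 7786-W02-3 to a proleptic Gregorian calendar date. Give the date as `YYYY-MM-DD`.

7786-01-11

ISO week 1 of 7786 is the week containing the first Thursday of 7786.
Week 2, day 3 (Wednesday) lands on 7786-01-11.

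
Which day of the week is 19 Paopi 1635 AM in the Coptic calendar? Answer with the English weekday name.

Equivalently 29 October 1918 Gregorian, JDN 2421896.
JDN 2421896 mod 7 = 1, and JDN 0 was a Monday, so this is a Tuesday.

Tuesday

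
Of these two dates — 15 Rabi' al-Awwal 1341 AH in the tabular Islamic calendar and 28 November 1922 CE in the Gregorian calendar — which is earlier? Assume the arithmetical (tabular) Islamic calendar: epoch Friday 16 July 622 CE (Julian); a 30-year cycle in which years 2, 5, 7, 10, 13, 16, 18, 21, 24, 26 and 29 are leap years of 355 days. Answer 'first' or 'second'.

first

Converting both to JDN: 2423364 vs 2423387; the smaller is the first.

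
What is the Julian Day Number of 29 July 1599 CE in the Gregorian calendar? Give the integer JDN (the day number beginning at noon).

JDN 2451545 is 1 January 2000 CE (Gregorian); the target day is −146253 days from there, so JDN = 2305292.

2305292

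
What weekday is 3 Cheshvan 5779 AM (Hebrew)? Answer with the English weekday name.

Friday

This is JDN 2458404 (12 October 2018 Gregorian).
JDN 2458404 mod 7 = 4, and JDN 0 was a Monday, so this is a Friday.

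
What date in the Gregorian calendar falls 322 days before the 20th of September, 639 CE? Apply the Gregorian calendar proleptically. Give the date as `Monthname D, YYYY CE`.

November 2, 638 CE

JDN of the 20th of September, 639 CE = 1954712.
1954712 − 322 = 1954390.
JDN 1954390 in the Gregorian calendar is November 2, 638 CE.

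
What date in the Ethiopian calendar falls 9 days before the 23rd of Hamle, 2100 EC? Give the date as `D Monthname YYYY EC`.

Counting 9 days back from JDN 2491203 reaches JDN 2491194, which is 14 Hamle 2100 EC.

14 Hamle 2100 EC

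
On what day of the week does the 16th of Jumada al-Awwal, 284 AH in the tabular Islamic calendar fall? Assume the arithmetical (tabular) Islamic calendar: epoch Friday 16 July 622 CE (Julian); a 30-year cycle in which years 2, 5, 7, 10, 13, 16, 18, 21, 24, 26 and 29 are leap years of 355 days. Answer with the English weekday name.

Tuesday

In the proleptic Gregorian calendar this is 25 June 897 (JDN 2048859).
2048859 ≡ 1 (mod 7); counting from Monday = 0 gives Tuesday.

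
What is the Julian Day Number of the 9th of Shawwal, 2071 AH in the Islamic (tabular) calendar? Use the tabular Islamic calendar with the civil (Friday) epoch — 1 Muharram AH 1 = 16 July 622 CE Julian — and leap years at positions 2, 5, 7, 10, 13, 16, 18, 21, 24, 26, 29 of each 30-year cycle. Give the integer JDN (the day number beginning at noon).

2682253

Equivalently 29 August 2631 (Gregorian).
JDN 2451545 is 1 January 2000 CE (Gregorian); the target day is +230708 days from there, so JDN = 2682253.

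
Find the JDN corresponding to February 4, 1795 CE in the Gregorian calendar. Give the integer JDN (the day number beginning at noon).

2376705

JDN 2451545 is 1 January 2000 CE (Gregorian); the target day is −74840 days from there, so JDN = 2376705.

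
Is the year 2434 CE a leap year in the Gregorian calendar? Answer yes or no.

no

2434 is not divisible by 4, so it is a common year.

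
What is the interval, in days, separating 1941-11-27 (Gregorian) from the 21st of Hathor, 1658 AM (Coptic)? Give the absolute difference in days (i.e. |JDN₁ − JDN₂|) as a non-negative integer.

JDN of the first date = 2430326.
JDN of the second date = 2430329.
|2430329 − 2430326| = 3.

3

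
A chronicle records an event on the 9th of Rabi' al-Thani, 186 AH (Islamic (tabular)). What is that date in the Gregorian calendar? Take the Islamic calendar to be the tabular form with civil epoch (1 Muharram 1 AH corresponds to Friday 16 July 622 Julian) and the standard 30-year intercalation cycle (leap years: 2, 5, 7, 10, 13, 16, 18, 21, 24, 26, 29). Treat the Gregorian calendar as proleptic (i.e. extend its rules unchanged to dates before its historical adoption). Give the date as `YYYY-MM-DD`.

0802-04-21

Both dates share Julian Day Number 2014095; in the Gregorian calendar that is 21 April 802 CE.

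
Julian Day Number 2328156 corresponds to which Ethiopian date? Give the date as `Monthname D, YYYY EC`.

JDN 2328156 is 4 March 1662 in the Gregorian calendar.
In the Ethiopian calendar that day is Yekatit 28, 1654 EC.

Yekatit 28, 1654 EC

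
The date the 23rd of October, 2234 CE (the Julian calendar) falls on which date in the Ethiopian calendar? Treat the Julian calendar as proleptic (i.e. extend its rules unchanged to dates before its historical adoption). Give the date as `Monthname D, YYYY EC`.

Tikimt 26, 2227 EC

The source date corresponds to 7 November 2234 in the Gregorian calendar (JDN 2537322).
That day falls on 26 Tikimt 2227 EC in the Ethiopian calendar.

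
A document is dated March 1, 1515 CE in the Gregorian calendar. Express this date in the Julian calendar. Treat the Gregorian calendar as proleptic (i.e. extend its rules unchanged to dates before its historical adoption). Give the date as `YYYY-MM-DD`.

1515-02-19

At this point the Julian calendar is 10 days behind the Gregorian.
1 March 1515 Gregorian − 10 days → 19 February 1515 Julian.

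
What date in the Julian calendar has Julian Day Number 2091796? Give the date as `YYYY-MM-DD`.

JDN 2091796 is 16 January 1015 in the proleptic Gregorian calendar.
In the Julian calendar that day is 1015-01-10.

1015-01-10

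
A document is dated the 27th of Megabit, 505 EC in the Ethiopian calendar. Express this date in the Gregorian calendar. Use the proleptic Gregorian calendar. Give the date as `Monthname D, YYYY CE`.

Both dates share Julian Day Number 1908513; in the Gregorian calendar that is 25 March 513 CE.

March 25, 513 CE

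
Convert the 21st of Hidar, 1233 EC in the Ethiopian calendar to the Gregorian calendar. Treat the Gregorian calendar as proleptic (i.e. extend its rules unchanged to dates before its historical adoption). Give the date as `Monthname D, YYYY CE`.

Both dates share Julian Day Number 2174289; in the Gregorian calendar that is 24 November 1240 CE.

November 24, 1240 CE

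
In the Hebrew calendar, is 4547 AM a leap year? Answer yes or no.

Hebrew year 4547 is year 6 of its 19-year Metonic cycle; leap years are at positions 3, 6, 8, 11, 14, 17, 19, so it is a leap year (13 months).

yes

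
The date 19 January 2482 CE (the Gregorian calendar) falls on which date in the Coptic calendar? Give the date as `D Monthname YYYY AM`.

8 Tobi 2198 AM

Julian Day Number of the source date = 2627611.
Converting JDN 2627611 to the Coptic calendar gives 8 Tobi 2198 AM.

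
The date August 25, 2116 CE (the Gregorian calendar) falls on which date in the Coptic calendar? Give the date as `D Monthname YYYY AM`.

Julian Day Number of the source date = 2494150.
Converting JDN 2494150 to the Coptic calendar gives 18 Mesori 1832 AM.

18 Mesori 1832 AM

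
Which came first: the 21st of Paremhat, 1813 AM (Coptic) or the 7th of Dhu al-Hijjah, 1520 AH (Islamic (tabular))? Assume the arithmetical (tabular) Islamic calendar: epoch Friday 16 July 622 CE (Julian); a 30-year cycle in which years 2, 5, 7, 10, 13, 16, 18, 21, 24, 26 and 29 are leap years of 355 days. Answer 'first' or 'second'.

second

Converting both to JDN: 2487063 vs 2487054; the smaller is the second.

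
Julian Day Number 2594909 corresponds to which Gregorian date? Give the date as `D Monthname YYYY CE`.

8 July 2392 CE

Counting from JDN 2299161 = 15 Oct 1582 gives an offset of 295748 days.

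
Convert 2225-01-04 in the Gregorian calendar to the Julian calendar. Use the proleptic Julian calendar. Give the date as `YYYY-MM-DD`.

2224-12-20

For dates in this range the Gregorian date is 15 days ahead of the Julian.
4 January 2225 Gregorian − 15 days → 20 December 2224 Julian.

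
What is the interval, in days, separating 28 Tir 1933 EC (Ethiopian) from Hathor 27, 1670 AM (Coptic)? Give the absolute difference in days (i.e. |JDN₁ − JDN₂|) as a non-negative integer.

4687

First date → JDN 2430031; second date → JDN 2434718.
The interval is |2430031 − 2434718| = 4687 days.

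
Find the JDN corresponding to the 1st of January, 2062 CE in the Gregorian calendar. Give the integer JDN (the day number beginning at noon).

JDN 2400001 is 17 November 1858 CE (Gregorian), MJD 0; the target day is +74190 days from there, so JDN = 2474191.

2474191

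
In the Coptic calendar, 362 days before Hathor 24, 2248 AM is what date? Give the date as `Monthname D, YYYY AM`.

Counting 362 days back from JDN 2645830 reaches JDN 2645468, which is Hathor 28, 2247 AM.

Hathor 28, 2247 AM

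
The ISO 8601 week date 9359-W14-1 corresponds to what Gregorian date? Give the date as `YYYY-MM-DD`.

ISO week 1 of 9359 is the week containing the first Thursday of 9359.
Week 14, day 1 (Monday) lands on 9359-04-02.

9359-04-02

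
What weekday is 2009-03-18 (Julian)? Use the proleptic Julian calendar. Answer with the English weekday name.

Tuesday

In the Gregorian calendar this is 31 March 2009 (JDN 2454922).
Since JDN mod 7 = 1 (0 = Monday), the day is Tuesday.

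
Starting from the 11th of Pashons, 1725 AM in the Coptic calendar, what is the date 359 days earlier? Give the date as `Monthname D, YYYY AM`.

Pashons 17, 1724 AM

Counting 359 days back from JDN 2454971 reaches JDN 2454612, which is Pashons 17, 1724 AM.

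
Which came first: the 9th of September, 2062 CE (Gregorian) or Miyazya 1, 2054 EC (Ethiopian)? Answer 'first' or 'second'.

second

The two dates have Julian Day Numbers 2474442 and 2474289 respectively.
Since 2474289 < 2474442, the second date comes first.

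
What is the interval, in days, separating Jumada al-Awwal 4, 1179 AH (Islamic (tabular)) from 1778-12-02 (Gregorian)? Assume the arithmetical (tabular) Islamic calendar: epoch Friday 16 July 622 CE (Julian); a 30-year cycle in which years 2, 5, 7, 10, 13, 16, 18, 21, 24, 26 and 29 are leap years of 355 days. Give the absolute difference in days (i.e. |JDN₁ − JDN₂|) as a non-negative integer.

4792

First date → JDN 2366005; second date → JDN 2370797.
The interval is |2366005 − 2370797| = 4792 days.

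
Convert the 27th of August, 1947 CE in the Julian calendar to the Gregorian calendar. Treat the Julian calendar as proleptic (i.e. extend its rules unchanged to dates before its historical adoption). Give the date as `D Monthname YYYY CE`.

For dates in this range the Gregorian date is 13 days ahead of the Julian.
27 August 1947 Julian + 13 days → 9 September 1947 Gregorian.

9 September 1947 CE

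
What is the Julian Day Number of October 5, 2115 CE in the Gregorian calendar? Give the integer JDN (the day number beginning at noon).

JDN 2400001 is 17 November 1858 CE (Gregorian), MJD 0; the target day is +93824 days from there, so JDN = 2493825.

2493825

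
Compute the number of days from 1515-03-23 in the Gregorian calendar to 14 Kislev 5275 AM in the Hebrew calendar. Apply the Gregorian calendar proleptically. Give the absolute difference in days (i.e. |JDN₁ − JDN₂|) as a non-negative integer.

101

JDN of the first date = 2274483.
JDN of the second date = 2274382.
|2274382 − 2274483| = 101.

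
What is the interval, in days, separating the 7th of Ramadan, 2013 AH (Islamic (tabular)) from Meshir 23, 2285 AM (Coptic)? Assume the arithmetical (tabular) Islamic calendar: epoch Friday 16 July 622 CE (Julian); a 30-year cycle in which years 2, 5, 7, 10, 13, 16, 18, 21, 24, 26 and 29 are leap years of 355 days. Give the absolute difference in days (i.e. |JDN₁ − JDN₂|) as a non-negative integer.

2235

JDN of the first date = 2661668.
JDN of the second date = 2659433.
|2659433 − 2661668| = 2235.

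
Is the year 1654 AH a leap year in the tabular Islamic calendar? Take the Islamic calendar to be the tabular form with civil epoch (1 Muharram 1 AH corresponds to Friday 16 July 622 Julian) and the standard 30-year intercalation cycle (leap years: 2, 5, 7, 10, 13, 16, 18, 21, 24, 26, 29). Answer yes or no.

Year 1654 AH is year 4 of its 30-year cycle; leap positions are 2, 5, 7, 10, 13, 16, 18, 21, 24, 26, 29, so it is a common year (354 days).

no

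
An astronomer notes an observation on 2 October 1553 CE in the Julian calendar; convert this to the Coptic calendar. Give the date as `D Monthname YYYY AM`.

Julian Day Number of the source date = 2288566.
Converting JDN 2288566 to the Coptic calendar gives 5 Paopi 1270 AM.

5 Paopi 1270 AM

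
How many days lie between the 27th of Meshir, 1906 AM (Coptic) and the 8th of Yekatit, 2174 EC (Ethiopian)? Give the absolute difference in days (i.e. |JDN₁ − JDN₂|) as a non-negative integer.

First date → JDN 2521007; second date → JDN 2518066.
The interval is |2521007 − 2518066| = 2941 days.

2941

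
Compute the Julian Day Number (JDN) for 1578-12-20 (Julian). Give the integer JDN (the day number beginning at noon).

2297776

Equivalently 30 December 1578 (proleptic Gregorian).
JDN 2451545 is 1 January 2000 CE (Gregorian); the target day is −153769 days from there, so JDN = 2297776.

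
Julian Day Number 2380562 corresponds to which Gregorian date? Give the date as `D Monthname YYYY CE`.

Counting from JDN 2299161 = 15 Oct 1582 gives an offset of 81401 days.

28 August 1805 CE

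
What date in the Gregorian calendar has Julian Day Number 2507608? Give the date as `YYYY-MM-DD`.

Counting from JDN 2299161 = 15 Oct 1582 gives an offset of 208447 days.

2153-06-30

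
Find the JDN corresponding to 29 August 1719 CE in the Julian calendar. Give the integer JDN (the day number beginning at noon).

Equivalently 9 September 1719 (Gregorian).
JDN 2451545 is 1 January 2000 CE (Gregorian); the target day is −102382 days from there, so JDN = 2349163.

2349163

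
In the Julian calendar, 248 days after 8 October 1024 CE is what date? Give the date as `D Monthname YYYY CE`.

Counting 248 days forward from JDN 2095355 reaches JDN 2095603, which is 13 June 1025 CE.

13 June 1025 CE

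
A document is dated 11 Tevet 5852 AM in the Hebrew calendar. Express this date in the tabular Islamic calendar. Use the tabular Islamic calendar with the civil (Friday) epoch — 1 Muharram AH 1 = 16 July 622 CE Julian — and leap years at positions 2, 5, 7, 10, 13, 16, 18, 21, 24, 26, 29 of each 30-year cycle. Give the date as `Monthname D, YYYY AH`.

Rajab 11, 1515 AH

Julian Day Number of the source date = 2485138.
Converting JDN 2485138 to the tabular Islamic calendar gives 11 Rajab 1515 AH.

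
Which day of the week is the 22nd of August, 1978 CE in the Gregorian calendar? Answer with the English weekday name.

Tuesday

Since JDN mod 7 = 1 (0 = Monday), the day is Tuesday.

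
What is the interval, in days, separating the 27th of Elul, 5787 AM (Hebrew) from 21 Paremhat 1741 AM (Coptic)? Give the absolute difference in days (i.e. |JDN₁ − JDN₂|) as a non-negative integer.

913

First date → JDN 2461678; second date → JDN 2460765.
The interval is |2461678 − 2460765| = 913 days.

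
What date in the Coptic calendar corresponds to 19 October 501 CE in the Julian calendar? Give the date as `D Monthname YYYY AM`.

Both dates share Julian Day Number 1904340; in the Coptic calendar that is 22 Paopi 218 AM.

22 Paopi 218 AM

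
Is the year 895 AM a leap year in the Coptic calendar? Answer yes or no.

yes

895 mod 4 = 3; in the Coptic calendar a year is leap when year mod 4 = 3, so it is a leap year.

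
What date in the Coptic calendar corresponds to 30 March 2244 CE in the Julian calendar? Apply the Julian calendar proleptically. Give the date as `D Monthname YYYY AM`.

4 Parmouti 1960 AM

Both dates share Julian Day Number 2540768; in the Coptic calendar that is 4 Parmouti 1960 AM.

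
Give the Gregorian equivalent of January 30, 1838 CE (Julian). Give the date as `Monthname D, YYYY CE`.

February 11, 1838 CE

For dates in this range the Gregorian date is 12 days ahead of the Julian.
30 January 1838 Julian + 12 days → 11 February 1838 Gregorian.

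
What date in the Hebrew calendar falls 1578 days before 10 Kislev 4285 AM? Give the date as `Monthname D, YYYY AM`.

Av 28, 4280 AM

The starting date is JDN 1912775; 1912775 − 1578 = 1911197.
JDN 1911197 corresponds to Av 28, 4280 AM.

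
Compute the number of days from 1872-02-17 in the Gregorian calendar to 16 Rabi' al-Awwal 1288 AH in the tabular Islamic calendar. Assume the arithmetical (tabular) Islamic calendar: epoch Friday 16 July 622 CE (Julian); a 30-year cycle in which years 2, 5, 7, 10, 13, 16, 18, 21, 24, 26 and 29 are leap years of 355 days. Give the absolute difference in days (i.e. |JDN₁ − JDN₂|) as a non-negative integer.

JDN of the first date = 2404841.
JDN of the second date = 2404584.
|2404584 − 2404841| = 257.

257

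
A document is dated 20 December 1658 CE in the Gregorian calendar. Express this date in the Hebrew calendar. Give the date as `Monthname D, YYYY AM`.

Julian Day Number of the source date = 2326986.
Converting JDN 2326986 to the Hebrew calendar gives 24 Kislev 5419 AM.

Kislev 24, 5419 AM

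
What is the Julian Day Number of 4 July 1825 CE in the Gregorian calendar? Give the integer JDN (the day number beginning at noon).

2387812

JDN 2451545 is 1 January 2000 CE (Gregorian); the target day is −63733 days from there, so JDN = 2387812.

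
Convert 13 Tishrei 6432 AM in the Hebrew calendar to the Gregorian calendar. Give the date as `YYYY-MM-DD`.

2671-10-08

Julian Day Number of the source date = 2696903.
Converting JDN 2696903 to the Gregorian calendar gives 8 October 2671 CE.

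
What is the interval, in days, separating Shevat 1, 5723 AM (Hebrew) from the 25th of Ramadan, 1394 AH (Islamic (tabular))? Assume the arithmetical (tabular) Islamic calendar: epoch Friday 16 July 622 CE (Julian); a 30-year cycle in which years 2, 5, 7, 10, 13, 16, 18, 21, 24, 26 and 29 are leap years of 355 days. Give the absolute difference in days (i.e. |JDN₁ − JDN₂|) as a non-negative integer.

4277

JDN of the first date = 2438056.
JDN of the second date = 2442333.
|2442333 − 2438056| = 4277.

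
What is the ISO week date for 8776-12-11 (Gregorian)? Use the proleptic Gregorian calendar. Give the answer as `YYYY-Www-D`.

The weekday is Saturday (ISO weekday 6).
That Saturday belongs to ISO week 50 of ISO year 8776.

8776-W50-6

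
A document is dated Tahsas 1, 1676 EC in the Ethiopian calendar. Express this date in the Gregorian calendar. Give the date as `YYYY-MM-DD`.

1683-12-08

Julian Day Number of the source date = 2336105.
Converting JDN 2336105 to the Gregorian calendar gives 8 December 1683 CE.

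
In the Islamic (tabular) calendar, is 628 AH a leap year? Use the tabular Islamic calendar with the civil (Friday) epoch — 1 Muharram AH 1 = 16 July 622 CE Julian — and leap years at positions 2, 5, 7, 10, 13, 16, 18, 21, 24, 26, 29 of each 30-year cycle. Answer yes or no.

Year 628 AH is year 28 of its 30-year cycle; leap positions are 2, 5, 7, 10, 13, 16, 18, 21, 24, 26, 29, so it is a common year (354 days).

no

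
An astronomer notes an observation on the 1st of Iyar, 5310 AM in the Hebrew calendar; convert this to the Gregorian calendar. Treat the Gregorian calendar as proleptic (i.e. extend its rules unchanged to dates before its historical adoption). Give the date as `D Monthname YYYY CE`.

Both dates share Julian Day Number 2287302; in the Gregorian calendar that is 27 April 1550 CE.

27 April 1550 CE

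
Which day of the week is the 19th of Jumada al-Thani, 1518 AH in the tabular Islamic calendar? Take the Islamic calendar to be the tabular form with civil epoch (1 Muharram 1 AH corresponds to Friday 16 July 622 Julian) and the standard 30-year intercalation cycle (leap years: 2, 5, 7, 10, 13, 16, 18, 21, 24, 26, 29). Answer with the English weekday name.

Friday

This is JDN 2486180 (29 October 2094 Gregorian).
JDN 2486180 mod 7 = 4, and JDN 0 was a Monday, so this is a Friday.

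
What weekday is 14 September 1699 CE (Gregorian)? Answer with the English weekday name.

Monday

2341864 ≡ 0 (mod 7); counting from Monday = 0 gives Monday.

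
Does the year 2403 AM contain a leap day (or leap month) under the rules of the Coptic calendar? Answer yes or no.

2403 mod 4 = 3; in the Coptic calendar a year is leap when year mod 4 = 3, so it is a leap year.

yes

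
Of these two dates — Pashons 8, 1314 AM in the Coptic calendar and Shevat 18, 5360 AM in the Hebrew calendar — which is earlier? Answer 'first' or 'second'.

first

The two dates have Julian Day Numbers 2304850 and 2305481 respectively.
Since 2304850 < 2305481, the first date comes first.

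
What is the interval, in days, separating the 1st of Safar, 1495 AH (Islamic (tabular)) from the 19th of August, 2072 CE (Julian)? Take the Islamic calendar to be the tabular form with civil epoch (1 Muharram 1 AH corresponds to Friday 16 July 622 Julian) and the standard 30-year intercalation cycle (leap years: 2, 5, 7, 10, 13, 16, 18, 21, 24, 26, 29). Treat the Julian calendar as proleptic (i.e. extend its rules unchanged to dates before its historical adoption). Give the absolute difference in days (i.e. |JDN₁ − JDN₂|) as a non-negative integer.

First date → JDN 2477894; second date → JDN 2478087.
The interval is |2477894 − 2478087| = 193 days.

193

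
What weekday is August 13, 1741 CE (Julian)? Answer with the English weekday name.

Thursday

This is JDN 2357183 (24 August 1741 Gregorian).
JDN 2357183 mod 7 = 3, and JDN 0 was a Monday, so this is a Thursday.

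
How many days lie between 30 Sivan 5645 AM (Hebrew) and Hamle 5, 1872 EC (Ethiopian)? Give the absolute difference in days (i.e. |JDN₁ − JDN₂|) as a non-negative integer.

JDN of the first date = 2409706.
JDN of the second date = 2407908.
|2407908 − 2409706| = 1798.

1798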